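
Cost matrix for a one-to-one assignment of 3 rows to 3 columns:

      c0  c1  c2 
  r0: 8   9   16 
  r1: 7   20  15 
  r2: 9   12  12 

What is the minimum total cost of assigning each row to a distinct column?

Minimum assignment cost: 28

optimal assignment: row0→col1 (cost 9), row1→col0 (cost 7), row2→col2 (cost 12)
total = 9 + 7 + 12 = 28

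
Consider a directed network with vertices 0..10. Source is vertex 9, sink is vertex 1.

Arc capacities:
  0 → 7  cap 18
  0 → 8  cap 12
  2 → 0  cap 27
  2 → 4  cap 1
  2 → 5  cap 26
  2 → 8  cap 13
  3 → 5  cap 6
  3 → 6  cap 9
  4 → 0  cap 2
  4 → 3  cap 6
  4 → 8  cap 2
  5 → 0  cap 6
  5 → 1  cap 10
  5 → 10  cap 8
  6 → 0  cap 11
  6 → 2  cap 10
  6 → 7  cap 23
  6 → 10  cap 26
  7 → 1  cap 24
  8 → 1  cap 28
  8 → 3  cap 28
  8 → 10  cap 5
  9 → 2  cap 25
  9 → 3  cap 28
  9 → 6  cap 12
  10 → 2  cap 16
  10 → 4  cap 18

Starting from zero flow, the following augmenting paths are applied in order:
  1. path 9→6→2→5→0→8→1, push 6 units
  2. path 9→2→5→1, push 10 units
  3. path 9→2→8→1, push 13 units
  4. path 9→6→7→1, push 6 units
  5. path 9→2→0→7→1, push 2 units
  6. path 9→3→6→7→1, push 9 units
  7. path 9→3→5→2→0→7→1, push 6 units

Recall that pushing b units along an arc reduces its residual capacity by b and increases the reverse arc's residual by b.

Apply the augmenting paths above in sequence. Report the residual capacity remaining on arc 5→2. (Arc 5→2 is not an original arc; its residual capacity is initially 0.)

after path 1 (9→6→2→5→0→8→1, push 6): res(5,2)=6
after path 2 (9→2→5→1, push 10): res(5,2)=16
after path 3 (9→2→8→1, push 13): res(5,2)=16
after path 4 (9→6→7→1, push 6): res(5,2)=16
after path 5 (9→2→0→7→1, push 2): res(5,2)=16
after path 6 (9→3→6→7→1, push 9): res(5,2)=16
after path 7 (9→3→5→2→0→7→1, push 6): res(5,2)=10

Residual capacity of (5,2): 10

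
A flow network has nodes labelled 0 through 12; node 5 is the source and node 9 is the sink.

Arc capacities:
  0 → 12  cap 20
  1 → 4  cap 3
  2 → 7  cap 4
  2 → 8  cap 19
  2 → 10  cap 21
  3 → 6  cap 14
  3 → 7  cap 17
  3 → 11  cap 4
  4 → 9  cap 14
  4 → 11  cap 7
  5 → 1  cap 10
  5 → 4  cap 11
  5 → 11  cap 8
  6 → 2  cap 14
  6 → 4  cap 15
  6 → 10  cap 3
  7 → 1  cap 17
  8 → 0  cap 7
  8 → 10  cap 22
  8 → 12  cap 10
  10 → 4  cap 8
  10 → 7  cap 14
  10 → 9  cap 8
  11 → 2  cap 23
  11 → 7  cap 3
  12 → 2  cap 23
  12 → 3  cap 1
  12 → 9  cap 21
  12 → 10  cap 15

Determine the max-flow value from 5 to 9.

augment #1: 5→4→9 bottleneck 11, total now 11
augment #2: 5→1→4→9 bottleneck 3, total now 14
augment #3: 5→11→2→10→9 bottleneck 8, total now 22

Maximum flow value: 22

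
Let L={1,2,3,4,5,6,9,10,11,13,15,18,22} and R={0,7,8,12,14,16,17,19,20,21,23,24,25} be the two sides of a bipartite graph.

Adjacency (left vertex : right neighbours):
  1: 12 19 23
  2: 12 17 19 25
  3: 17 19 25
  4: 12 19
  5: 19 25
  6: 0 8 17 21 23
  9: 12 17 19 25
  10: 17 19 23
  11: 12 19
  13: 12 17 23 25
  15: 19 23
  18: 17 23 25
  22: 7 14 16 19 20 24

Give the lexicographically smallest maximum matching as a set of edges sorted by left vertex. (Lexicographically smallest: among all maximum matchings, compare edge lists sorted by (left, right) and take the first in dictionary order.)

Lex-smallest maximum matching: {(1,12), (2,17), (3,19), (5,25), (6,0), (10,23), (22,7)}

|M| = 7 (so the lex-smallest maximum matching has 7 edges)
process left vertices in ascending order; for each, take the smallest-labelled available neighbour that still permits 7 edges overall, or leave it unmatched if none does
lex-smallest matching: {1-12, 2-17, 3-19, 5-25, 6-0, 10-23, 22-7}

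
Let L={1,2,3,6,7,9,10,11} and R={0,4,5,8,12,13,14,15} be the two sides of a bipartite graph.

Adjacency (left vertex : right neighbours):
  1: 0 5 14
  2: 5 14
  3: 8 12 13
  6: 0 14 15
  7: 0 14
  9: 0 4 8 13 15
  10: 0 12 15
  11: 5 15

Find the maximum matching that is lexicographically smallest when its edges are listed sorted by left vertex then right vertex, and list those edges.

|M| = 7 (so the lex-smallest maximum matching has 7 edges)
process left vertices in ascending order; for each, take the smallest-labelled available neighbour that still permits 7 edges overall, or leave it unmatched if none does
lex-smallest matching: {1-0, 2-5, 3-8, 6-14, 9-4, 10-12, 11-15}

Lex-smallest maximum matching: {(1,0), (2,5), (3,8), (6,14), (9,4), (10,12), (11,15)}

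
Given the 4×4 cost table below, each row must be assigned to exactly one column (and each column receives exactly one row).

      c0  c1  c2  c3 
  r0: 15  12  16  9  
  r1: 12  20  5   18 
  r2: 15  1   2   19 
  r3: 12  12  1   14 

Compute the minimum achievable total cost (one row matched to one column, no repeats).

optimal assignment: row0→col3 (cost 9), row1→col0 (cost 12), row2→col1 (cost 1), row3→col2 (cost 1)
total = 9 + 12 + 1 + 1 = 23

Minimum assignment cost: 23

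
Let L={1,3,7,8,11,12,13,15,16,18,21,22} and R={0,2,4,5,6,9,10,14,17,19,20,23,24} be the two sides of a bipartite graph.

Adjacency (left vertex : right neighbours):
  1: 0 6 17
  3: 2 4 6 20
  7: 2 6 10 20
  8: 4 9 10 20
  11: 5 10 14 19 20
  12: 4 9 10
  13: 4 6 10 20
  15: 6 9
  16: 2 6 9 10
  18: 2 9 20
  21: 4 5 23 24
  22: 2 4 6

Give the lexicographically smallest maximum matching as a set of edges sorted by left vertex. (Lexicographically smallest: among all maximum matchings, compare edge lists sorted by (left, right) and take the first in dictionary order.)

Lex-smallest maximum matching: {(1,0), (3,2), (7,6), (8,4), (11,5), (12,9), (13,10), (18,20), (21,23)}

|M| = 9 (so the lex-smallest maximum matching has 9 edges)
process left vertices in ascending order; for each, take the smallest-labelled available neighbour that still permits 9 edges overall, or leave it unmatched if none does
lex-smallest matching: {1-0, 3-2, 7-6, 8-4, 11-5, 12-9, 13-10, 18-20, 21-23}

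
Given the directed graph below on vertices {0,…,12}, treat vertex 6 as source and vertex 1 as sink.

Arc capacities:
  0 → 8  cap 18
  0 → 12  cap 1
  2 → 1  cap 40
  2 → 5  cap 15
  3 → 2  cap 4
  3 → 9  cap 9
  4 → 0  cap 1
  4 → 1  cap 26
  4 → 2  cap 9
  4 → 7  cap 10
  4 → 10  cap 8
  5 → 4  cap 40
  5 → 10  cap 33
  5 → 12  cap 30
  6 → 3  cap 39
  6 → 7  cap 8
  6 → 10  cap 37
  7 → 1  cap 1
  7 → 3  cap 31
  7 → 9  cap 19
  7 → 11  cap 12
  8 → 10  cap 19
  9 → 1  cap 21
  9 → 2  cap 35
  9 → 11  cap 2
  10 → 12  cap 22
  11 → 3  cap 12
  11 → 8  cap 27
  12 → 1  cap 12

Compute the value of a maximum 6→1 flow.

Maximum flow value: 33

augment #1: 6→7→1 bottleneck 1, total now 1
augment #2: 6→3→2→1 bottleneck 4, total now 5
augment #3: 6→3→9→1 bottleneck 9, total now 14
augment #4: 6→7→9→1 bottleneck 7, total now 21
augment #5: 6→10→12→1 bottleneck 12, total now 33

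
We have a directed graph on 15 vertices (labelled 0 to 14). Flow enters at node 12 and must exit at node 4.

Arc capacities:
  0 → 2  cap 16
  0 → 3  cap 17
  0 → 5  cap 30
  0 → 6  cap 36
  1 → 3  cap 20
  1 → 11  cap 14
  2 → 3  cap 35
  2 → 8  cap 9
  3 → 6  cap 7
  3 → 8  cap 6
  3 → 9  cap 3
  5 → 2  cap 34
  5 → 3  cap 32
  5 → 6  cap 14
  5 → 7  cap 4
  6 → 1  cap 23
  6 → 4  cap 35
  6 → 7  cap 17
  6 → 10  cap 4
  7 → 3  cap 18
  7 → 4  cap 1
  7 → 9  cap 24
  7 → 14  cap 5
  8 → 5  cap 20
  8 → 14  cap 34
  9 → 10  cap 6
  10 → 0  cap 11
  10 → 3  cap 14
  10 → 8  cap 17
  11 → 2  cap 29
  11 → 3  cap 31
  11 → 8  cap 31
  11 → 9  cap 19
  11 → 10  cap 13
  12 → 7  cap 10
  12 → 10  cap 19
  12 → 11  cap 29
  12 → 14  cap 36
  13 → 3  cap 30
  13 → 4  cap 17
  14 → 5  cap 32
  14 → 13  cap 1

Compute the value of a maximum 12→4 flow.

augment #1: 12→7→4 bottleneck 1, total now 1
augment #2: 12→14→13→4 bottleneck 1, total now 2
augment #3: 12→7→3→6→4 bottleneck 7, total now 9
augment #4: 12→10→0→6→4 bottleneck 11, total now 20
augment #5: 12→14→5→6→4 bottleneck 14, total now 34

Maximum flow value: 34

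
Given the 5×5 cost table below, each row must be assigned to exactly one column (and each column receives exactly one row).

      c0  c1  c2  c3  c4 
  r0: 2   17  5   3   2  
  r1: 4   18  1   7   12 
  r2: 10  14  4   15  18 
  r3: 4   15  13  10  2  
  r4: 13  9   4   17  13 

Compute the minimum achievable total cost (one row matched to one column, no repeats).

Minimum assignment cost: 22

optimal assignment: row0→col3 (cost 3), row1→col0 (cost 4), row2→col2 (cost 4), row3→col4 (cost 2), row4→col1 (cost 9)
total = 3 + 4 + 4 + 2 + 9 = 22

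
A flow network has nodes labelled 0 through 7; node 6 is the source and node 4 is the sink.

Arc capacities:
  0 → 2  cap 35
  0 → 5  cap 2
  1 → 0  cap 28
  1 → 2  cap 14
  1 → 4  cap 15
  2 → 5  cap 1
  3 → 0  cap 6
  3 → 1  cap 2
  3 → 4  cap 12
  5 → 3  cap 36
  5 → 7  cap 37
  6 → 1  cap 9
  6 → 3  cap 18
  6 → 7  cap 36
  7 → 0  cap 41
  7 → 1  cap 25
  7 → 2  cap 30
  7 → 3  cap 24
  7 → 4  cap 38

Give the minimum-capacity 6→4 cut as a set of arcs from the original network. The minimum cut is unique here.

Min-cut arcs: {(0,5), (2,5), (3,1), (3,4), (6,1), (6,7)} (total capacity 62)

augment #1: 6→1→4 push 9
augment #2: 6→3→4 push 12
augment #3: 6→7→4 push 36
augment #4: 6→3→1→4 push 2
augment #5: 6→3→0→5→7→4 push 2
augment #6: 6→3→0→2→5→7→1→4 push 1
max flow = 62; residual-reachable set from 6 gives S-side
cut edges (S→T): {(0,5), (2,5), (3,1), (3,4), (6,1), (6,7)} total cap 62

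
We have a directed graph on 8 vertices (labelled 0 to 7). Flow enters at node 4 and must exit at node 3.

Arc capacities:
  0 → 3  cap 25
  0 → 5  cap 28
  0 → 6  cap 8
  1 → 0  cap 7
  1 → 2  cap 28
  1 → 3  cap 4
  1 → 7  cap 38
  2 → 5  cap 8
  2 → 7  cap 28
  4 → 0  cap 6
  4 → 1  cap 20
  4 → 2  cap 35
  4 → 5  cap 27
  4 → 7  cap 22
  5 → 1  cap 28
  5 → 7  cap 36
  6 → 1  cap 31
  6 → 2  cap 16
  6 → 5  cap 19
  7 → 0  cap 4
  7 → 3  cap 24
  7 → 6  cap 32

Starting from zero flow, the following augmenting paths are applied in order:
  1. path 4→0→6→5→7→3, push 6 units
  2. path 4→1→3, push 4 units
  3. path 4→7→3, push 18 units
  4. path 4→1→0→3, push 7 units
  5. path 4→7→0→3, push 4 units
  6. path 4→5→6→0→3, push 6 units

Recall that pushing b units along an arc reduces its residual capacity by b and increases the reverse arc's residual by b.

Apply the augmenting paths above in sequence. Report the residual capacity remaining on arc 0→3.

Residual capacity of (0,3): 8

after path 1 (4→0→6→5→7→3, push 6): res(0,3)=25
after path 2 (4→1→3, push 4): res(0,3)=25
after path 3 (4→7→3, push 18): res(0,3)=25
after path 4 (4→1→0→3, push 7): res(0,3)=18
after path 5 (4→7→0→3, push 4): res(0,3)=14
after path 6 (4→5→6→0→3, push 6): res(0,3)=8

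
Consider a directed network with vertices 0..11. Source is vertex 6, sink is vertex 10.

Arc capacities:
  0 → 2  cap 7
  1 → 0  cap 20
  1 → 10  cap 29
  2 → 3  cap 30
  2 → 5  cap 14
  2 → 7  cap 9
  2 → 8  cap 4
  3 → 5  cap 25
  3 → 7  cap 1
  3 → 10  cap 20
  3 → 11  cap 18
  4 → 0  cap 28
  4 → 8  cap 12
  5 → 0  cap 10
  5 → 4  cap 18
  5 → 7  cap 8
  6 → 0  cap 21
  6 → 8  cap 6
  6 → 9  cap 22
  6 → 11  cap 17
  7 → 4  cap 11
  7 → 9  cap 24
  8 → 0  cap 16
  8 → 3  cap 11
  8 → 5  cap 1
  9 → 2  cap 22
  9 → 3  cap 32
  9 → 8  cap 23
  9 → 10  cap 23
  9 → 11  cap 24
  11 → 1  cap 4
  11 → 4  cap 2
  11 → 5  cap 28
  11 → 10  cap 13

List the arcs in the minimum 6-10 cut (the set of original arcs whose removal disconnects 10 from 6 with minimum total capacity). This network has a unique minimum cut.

augment #1: 6→9→10 push 22
augment #2: 6→11→10 push 13
augment #3: 6→8→3→10 push 6
augment #4: 6→11→1→10 push 4
augment #5: 6→0→2→3→10 push 7
max flow = 52; residual-reachable set from 6 gives S-side
cut edges (S→T): {(0,2), (6,8), (6,9), (6,11)} total cap 52

Min-cut arcs: {(0,2), (6,8), (6,9), (6,11)} (total capacity 52)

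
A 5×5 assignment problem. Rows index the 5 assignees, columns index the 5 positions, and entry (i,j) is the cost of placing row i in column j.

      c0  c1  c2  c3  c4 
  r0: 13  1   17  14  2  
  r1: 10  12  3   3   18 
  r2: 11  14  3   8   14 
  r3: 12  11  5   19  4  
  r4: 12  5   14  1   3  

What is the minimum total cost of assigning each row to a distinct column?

optimal assignment: row0→col1 (cost 1), row1→col0 (cost 10), row2→col2 (cost 3), row3→col4 (cost 4), row4→col3 (cost 1)
total = 1 + 10 + 3 + 4 + 1 = 19

Minimum assignment cost: 19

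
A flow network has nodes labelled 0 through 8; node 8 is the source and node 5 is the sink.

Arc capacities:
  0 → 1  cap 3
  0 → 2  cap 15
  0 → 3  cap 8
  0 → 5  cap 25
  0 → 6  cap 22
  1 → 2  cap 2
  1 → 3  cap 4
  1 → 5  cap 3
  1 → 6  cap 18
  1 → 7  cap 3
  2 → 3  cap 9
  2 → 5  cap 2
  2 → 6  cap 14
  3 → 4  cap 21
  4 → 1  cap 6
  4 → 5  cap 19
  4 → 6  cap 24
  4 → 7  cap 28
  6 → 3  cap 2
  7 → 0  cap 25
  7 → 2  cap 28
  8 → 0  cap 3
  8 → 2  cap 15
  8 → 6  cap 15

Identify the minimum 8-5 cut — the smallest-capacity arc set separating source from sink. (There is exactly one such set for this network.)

Min-cut arcs: {(2,3), (2,5), (6,3), (8,0)} (total capacity 16)

augment #1: 8→0→5 push 3
augment #2: 8→2→5 push 2
augment #3: 8→2→3→4→5 push 9
augment #4: 8→6→3→4→5 push 2
max flow = 16; residual-reachable set from 8 gives S-side
cut edges (S→T): {(2,3), (2,5), (6,3), (8,0)} total cap 16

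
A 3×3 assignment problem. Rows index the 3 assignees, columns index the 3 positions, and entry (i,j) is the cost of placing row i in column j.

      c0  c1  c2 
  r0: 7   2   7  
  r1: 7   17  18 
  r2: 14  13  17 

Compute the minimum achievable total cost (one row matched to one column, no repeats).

optimal assignment: row0→col1 (cost 2), row1→col0 (cost 7), row2→col2 (cost 17)
total = 2 + 7 + 17 = 26

Minimum assignment cost: 26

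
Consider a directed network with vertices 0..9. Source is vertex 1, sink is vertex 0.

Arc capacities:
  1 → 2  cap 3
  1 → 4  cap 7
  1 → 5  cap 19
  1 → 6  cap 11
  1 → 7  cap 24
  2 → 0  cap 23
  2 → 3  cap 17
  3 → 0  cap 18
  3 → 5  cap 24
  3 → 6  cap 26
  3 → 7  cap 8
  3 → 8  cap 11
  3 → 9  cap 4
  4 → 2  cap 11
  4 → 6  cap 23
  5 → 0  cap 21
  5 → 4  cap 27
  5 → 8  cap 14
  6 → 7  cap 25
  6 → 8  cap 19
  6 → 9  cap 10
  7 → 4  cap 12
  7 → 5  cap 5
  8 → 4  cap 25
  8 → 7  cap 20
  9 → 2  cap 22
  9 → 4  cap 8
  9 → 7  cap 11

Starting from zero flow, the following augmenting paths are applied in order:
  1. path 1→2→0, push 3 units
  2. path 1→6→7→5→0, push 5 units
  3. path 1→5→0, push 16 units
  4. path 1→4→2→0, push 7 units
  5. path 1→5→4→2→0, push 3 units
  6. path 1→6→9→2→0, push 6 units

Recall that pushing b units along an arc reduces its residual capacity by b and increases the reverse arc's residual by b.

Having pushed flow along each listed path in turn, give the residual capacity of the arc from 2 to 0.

after path 1 (1→2→0, push 3): res(2,0)=20
after path 2 (1→6→7→5→0, push 5): res(2,0)=20
after path 3 (1→5→0, push 16): res(2,0)=20
after path 4 (1→4→2→0, push 7): res(2,0)=13
after path 5 (1→5→4→2→0, push 3): res(2,0)=10
after path 6 (1→6→9→2→0, push 6): res(2,0)=4

Residual capacity of (2,0): 4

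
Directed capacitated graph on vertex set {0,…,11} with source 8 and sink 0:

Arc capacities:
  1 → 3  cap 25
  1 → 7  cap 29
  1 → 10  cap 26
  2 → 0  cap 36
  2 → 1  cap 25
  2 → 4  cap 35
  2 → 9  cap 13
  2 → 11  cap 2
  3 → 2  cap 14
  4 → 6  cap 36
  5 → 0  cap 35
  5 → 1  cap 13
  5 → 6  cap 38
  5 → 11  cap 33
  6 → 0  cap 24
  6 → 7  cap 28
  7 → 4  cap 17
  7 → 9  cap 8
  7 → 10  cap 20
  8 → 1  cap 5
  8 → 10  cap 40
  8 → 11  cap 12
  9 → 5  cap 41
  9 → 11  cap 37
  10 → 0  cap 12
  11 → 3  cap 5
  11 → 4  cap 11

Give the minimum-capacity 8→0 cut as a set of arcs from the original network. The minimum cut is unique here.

augment #1: 8→10→0 push 12
augment #2: 8→1→3→2→0 push 5
augment #3: 8→11→3→2→0 push 5
augment #4: 8→11→4→6→0 push 7
max flow = 29; residual-reachable set from 8 gives S-side
cut edges (S→T): {(8,1), (8,11), (10,0)} total cap 29

Min-cut arcs: {(8,1), (8,11), (10,0)} (total capacity 29)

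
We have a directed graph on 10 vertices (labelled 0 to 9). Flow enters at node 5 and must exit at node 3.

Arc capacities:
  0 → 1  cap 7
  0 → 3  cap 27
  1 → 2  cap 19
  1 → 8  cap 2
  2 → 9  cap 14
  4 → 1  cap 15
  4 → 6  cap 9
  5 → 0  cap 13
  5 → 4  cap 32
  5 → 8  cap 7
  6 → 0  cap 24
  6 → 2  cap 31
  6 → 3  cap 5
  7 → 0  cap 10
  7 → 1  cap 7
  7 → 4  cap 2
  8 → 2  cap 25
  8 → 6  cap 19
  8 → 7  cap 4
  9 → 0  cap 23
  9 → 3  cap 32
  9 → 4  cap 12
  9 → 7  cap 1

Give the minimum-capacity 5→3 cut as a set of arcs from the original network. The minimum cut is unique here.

Min-cut arcs: {(4,1), (4,6), (5,0), (5,8)} (total capacity 44)

augment #1: 5→0→3 push 13
augment #2: 5→4→6→3 push 5
augment #3: 5→4→6→0→3 push 4
augment #4: 5→8→2→9→3 push 7
augment #5: 5→4→1→2→9→3 push 7
augment #6: 5→4→1→8→6→0→3 push 2
augment #7: 5→4→1→2→8→6→0→3 push 6
max flow = 44; residual-reachable set from 5 gives S-side
cut edges (S→T): {(4,1), (4,6), (5,0), (5,8)} total cap 44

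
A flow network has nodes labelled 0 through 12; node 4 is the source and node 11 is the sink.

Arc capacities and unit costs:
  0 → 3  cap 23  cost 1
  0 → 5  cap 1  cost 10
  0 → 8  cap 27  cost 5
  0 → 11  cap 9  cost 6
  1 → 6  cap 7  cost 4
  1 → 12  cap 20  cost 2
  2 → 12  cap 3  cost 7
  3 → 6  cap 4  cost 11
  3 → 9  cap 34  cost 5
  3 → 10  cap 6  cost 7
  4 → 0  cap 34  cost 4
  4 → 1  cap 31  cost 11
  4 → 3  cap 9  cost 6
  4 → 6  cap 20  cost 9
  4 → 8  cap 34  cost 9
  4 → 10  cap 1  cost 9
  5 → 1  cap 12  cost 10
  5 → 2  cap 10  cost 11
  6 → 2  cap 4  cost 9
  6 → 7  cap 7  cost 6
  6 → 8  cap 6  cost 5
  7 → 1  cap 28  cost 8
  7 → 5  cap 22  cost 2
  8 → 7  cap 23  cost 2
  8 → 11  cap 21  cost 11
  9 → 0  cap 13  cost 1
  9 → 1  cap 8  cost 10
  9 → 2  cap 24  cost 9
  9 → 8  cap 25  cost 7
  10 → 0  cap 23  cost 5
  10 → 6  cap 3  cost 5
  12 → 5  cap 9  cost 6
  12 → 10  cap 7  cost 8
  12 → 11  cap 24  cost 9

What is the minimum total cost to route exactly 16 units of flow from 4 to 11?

shortest-cost path #1: 4→0→11 push 9 @ unit cost 10 (adds 90)
shortest-cost path #2: 4→8→11 push 7 @ unit cost 20 (adds 140)
total cost = 230

Minimum cost for 16 units: 230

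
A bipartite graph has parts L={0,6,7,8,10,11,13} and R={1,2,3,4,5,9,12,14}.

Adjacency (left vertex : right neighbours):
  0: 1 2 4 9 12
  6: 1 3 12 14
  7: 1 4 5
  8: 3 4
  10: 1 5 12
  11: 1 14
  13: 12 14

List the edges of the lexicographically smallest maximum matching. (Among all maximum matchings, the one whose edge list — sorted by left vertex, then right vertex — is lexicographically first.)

|M| = 7 (so the lex-smallest maximum matching has 7 edges)
process left vertices in ascending order; for each, take the smallest-labelled available neighbour that still permits 7 edges overall, or leave it unmatched if none does
lex-smallest matching: {0-2, 6-1, 7-4, 8-3, 10-5, 11-14, 13-12}

Lex-smallest maximum matching: {(0,2), (6,1), (7,4), (8,3), (10,5), (11,14), (13,12)}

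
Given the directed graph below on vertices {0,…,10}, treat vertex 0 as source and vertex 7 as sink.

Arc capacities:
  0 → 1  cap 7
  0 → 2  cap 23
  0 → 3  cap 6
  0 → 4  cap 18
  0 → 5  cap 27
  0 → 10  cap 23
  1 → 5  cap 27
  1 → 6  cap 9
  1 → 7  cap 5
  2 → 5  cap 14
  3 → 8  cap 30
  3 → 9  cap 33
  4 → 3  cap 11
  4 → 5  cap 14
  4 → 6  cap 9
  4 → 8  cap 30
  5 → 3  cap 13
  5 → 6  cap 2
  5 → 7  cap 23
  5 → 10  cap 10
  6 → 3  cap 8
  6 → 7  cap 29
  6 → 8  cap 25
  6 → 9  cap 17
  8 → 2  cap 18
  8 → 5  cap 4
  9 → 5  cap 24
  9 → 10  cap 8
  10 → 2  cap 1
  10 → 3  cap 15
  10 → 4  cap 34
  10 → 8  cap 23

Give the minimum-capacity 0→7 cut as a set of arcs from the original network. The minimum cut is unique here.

Min-cut arcs: {(0,1), (4,6), (5,6), (5,7)} (total capacity 41)

augment #1: 0→1→7 push 5
augment #2: 0→5→7 push 23
augment #3: 0→1→6→7 push 2
augment #4: 0→4→6→7 push 9
augment #5: 0→5→6→7 push 2
max flow = 41; residual-reachable set from 0 gives S-side
cut edges (S→T): {(0,1), (4,6), (5,6), (5,7)} total cap 41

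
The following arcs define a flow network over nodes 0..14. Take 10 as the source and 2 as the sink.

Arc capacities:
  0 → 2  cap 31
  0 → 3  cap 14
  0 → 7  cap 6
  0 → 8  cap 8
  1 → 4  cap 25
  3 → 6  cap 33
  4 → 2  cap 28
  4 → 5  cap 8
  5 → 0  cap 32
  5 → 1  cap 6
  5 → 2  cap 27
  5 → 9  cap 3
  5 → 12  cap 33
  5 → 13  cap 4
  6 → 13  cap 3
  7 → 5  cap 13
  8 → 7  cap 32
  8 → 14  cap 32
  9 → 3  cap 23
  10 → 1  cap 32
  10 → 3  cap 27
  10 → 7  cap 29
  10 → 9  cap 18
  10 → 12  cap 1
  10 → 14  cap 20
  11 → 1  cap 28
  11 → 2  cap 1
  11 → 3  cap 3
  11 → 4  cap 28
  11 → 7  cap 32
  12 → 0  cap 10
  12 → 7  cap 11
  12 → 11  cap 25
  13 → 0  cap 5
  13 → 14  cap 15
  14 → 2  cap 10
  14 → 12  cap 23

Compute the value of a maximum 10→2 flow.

augment #1: 10→14→2 bottleneck 10, total now 10
augment #2: 10→1→4→2 bottleneck 25, total now 35
augment #3: 10→7→5→2 bottleneck 13, total now 48
augment #4: 10→12→0→2 bottleneck 1, total now 49
augment #5: 10→14→12→0→2 bottleneck 9, total now 58
augment #6: 10→14→12→11→2 bottleneck 1, total now 59
augment #7: 10→3→6→13→0→2 bottleneck 3, total now 62

Maximum flow value: 62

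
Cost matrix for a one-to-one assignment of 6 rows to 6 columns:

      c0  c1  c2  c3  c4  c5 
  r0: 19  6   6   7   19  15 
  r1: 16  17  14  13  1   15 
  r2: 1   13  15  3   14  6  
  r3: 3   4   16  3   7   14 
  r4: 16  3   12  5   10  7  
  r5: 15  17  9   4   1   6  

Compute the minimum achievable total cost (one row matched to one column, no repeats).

optimal assignment: row0→col2 (cost 6), row1→col4 (cost 1), row2→col0 (cost 1), row3→col3 (cost 3), row4→col1 (cost 3), row5→col5 (cost 6)
total = 6 + 1 + 1 + 3 + 3 + 6 = 20

Minimum assignment cost: 20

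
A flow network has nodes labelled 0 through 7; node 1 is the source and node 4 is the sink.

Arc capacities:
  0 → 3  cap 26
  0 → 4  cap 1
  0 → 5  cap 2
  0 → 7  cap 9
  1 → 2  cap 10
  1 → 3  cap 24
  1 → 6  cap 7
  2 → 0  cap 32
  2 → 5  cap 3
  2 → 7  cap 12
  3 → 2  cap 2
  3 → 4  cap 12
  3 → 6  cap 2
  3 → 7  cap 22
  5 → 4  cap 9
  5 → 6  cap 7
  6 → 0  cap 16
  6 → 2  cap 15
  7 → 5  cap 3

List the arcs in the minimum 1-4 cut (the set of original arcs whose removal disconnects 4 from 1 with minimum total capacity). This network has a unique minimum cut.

augment #1: 1→3→4 push 12
augment #2: 1→2→0→4 push 1
augment #3: 1→2→5→4 push 3
augment #4: 1→2→0→5→4 push 2
augment #5: 1→2→7→5→4 push 3
max flow = 21; residual-reachable set from 1 gives S-side
cut edges (S→T): {(0,4), (0,5), (2,5), (3,4), (7,5)} total cap 21

Min-cut arcs: {(0,4), (0,5), (2,5), (3,4), (7,5)} (total capacity 21)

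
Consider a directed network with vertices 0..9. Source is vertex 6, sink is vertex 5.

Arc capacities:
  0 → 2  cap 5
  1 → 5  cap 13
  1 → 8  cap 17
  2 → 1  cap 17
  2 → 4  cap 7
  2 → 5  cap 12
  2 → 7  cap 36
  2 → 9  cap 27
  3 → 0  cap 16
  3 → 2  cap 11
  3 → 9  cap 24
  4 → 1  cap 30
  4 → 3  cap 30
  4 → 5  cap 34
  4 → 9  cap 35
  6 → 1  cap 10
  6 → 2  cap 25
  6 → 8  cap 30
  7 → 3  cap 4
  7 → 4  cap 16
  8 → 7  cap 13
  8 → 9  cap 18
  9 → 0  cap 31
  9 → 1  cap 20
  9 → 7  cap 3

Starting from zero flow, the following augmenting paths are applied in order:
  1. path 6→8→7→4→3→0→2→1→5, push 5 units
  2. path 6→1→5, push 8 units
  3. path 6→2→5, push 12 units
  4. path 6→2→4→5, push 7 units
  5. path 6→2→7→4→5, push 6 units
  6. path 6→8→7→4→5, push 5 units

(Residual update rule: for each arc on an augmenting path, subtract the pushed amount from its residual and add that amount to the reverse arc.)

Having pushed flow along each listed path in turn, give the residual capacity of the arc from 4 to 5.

after path 1 (6→8→7→4→3→0→2→1→5, push 5): res(4,5)=34
after path 2 (6→1→5, push 8): res(4,5)=34
after path 3 (6→2→5, push 12): res(4,5)=34
after path 4 (6→2→4→5, push 7): res(4,5)=27
after path 5 (6→2→7→4→5, push 6): res(4,5)=21
after path 6 (6→8→7→4→5, push 5): res(4,5)=16

Residual capacity of (4,5): 16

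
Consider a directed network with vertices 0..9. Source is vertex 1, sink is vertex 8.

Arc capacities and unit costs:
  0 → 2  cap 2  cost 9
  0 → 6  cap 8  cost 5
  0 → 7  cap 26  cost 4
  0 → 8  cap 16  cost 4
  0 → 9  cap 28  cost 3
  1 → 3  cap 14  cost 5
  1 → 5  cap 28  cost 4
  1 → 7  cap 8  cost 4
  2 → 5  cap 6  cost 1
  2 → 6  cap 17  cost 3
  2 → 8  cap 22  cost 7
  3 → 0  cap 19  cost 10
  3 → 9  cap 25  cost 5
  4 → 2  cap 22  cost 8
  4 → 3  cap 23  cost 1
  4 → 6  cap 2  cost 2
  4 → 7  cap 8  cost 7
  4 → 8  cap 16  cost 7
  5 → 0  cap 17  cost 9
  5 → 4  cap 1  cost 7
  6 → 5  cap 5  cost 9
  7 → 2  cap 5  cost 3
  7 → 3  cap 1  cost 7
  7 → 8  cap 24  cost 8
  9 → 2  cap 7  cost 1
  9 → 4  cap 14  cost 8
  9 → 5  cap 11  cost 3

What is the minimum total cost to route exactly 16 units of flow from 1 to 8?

shortest-cost path #1: 1→7→8 push 8 @ unit cost 12 (adds 96)
shortest-cost path #2: 1→5→0→8 push 8 @ unit cost 17 (adds 136)
total cost = 232

Minimum cost for 16 units: 232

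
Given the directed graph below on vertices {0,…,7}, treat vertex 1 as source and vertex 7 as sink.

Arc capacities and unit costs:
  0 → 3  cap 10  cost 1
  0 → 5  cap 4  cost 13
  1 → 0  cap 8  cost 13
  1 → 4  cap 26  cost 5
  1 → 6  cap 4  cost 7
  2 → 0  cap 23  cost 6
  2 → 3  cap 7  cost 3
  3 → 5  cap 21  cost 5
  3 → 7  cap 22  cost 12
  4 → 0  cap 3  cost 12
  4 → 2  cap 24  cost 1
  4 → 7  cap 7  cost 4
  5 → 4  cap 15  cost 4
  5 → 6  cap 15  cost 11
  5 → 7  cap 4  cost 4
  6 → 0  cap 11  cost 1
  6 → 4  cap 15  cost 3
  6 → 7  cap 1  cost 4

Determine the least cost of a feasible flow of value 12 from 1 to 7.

shortest-cost path #1: 1→4→7 push 7 @ unit cost 9 (adds 63)
shortest-cost path #2: 1→6→7 push 1 @ unit cost 11 (adds 11)
shortest-cost path #3: 1→6→0→3→5→7 push 3 @ unit cost 18 (adds 54)
shortest-cost path #4: 1→4→2→3→5→7 push 1 @ unit cost 18 (adds 18)
total cost = 146

Minimum cost for 12 units: 146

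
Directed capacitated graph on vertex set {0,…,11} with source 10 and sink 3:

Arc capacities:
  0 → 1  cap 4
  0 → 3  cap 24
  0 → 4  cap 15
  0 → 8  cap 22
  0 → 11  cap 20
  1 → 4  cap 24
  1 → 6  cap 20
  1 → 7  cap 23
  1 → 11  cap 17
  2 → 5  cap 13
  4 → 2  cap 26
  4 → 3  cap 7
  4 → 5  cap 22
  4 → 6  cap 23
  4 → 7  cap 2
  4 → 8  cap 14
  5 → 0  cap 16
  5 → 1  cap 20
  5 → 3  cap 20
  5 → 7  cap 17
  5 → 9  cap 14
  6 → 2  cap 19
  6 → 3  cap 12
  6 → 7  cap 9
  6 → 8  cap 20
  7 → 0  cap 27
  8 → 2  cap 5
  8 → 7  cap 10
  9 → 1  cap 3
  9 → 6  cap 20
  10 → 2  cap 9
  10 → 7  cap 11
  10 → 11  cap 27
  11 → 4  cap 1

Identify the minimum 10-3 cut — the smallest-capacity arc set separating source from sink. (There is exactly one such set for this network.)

Min-cut arcs: {(10,2), (10,7), (11,4)} (total capacity 21)

augment #1: 10→2→5→3 push 9
augment #2: 10→7→0→3 push 11
augment #3: 10→11→4→3 push 1
max flow = 21; residual-reachable set from 10 gives S-side
cut edges (S→T): {(10,2), (10,7), (11,4)} total cap 21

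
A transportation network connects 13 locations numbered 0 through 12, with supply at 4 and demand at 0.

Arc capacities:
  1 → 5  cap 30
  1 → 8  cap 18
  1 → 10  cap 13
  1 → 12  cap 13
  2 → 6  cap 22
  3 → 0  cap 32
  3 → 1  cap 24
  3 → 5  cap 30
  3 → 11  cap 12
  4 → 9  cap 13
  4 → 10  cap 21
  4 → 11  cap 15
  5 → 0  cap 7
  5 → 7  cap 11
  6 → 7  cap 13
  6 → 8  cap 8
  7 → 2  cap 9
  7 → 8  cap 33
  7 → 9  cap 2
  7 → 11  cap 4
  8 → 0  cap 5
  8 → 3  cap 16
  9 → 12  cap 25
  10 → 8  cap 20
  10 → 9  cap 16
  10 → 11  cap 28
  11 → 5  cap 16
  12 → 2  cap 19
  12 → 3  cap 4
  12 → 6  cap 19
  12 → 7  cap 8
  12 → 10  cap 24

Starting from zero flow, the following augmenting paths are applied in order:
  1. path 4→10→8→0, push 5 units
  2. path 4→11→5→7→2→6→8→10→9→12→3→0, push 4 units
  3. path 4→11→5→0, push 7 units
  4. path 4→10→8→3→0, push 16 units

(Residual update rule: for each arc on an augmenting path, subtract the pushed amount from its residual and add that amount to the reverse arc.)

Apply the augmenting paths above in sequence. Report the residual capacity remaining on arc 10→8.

Residual capacity of (10,8): 3

after path 1 (4→10→8→0, push 5): res(10,8)=15
after path 2 (4→11→5→7→2→6→8→10→9→12→3→0, push 4): res(10,8)=19
after path 3 (4→11→5→0, push 7): res(10,8)=19
after path 4 (4→10→8→3→0, push 16): res(10,8)=3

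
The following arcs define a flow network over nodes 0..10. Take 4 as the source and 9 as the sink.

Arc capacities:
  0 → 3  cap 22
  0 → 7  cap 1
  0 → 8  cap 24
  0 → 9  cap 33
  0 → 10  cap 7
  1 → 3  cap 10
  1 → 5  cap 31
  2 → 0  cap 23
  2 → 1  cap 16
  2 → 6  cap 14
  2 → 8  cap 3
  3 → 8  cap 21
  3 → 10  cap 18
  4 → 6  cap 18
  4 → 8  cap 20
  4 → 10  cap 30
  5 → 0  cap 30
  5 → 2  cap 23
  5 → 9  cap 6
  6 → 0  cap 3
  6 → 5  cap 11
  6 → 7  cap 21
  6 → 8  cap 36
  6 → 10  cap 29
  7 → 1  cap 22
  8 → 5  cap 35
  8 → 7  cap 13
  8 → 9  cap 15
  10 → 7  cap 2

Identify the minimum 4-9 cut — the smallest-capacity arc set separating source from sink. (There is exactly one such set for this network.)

Min-cut arcs: {(4,6), (4,8), (10,7)} (total capacity 40)

augment #1: 4→8→9 push 15
augment #2: 4→6→0→9 push 3
augment #3: 4→6→5→9 push 6
augment #4: 4→6→5→0→9 push 5
augment #5: 4→8→5→0→9 push 5
augment #6: 4→6→8→5→0→9 push 4
augment #7: 4→10→7→1→5→0→9 push 2
max flow = 40; residual-reachable set from 4 gives S-side
cut edges (S→T): {(4,6), (4,8), (10,7)} total cap 40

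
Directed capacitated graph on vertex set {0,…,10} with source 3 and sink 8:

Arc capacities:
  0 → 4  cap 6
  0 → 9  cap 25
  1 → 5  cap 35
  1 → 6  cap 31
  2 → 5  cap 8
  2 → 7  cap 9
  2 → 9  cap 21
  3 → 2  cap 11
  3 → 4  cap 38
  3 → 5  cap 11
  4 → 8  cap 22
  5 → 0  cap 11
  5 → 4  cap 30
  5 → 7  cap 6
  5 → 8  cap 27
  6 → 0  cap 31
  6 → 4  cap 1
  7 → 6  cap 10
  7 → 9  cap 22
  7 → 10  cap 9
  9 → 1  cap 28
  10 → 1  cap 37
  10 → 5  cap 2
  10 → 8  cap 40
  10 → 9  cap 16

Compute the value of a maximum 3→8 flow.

Maximum flow value: 44

augment #1: 3→4→8 bottleneck 22, total now 22
augment #2: 3→5→8 bottleneck 11, total now 33
augment #3: 3→2→5→8 bottleneck 8, total now 41
augment #4: 3→2→7→10→8 bottleneck 3, total now 44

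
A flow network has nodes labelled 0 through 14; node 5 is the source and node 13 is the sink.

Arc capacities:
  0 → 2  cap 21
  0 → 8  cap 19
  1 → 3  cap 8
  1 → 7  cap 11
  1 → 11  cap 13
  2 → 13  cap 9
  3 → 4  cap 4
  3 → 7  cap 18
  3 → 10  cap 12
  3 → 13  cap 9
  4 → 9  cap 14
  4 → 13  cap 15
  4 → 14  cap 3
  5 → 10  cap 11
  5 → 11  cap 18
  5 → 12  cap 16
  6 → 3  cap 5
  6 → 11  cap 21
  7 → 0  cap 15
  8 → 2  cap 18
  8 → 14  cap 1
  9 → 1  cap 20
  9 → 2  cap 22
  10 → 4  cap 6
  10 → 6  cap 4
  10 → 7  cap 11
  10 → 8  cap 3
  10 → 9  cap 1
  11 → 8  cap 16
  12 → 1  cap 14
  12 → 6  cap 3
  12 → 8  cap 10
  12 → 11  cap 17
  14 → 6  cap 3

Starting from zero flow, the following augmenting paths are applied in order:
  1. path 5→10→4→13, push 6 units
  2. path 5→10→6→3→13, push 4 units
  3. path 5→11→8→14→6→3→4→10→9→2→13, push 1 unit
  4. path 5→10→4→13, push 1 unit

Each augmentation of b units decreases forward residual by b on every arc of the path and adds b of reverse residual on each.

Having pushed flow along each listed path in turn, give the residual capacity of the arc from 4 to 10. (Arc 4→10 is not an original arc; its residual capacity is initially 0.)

after path 1 (5→10→4→13, push 6): res(4,10)=6
after path 2 (5→10→6→3→13, push 4): res(4,10)=6
after path 3 (5→11→8→14→6→3→4→10→9→2→13, push 1): res(4,10)=5
after path 4 (5→10→4→13, push 1): res(4,10)=6

Residual capacity of (4,10): 6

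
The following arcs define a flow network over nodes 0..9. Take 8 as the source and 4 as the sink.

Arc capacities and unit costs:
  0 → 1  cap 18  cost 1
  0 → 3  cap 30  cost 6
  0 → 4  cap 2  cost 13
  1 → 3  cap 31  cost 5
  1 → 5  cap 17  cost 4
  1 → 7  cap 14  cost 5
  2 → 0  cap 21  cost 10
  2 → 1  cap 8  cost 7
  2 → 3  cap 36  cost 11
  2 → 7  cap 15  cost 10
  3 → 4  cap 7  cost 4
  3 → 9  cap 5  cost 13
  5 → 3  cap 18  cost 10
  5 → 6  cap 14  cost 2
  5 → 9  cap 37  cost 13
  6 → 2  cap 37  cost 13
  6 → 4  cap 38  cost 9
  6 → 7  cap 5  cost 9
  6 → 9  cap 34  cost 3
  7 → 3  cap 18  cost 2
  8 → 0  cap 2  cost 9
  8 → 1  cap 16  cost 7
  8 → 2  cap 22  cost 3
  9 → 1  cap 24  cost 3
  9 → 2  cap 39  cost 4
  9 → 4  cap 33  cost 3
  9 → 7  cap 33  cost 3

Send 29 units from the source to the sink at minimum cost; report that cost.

Minimum cost for 29 units: 610

shortest-cost path #1: 8→1→3→4 push 7 @ unit cost 16 (adds 112)
shortest-cost path #2: 8→1→5→6→9→4 push 9 @ unit cost 19 (adds 171)
shortest-cost path #3: 8→2→3→1→5→6→9→4 push 5 @ unit cost 21 (adds 105)
shortest-cost path #4: 8→0→4 push 2 @ unit cost 22 (adds 44)
shortest-cost path #5: 8→2→3→1→5→9→4 push 2 @ unit cost 29 (adds 58)
shortest-cost path #6: 8→2→3→9→4 push 4 @ unit cost 30 (adds 120)
total cost = 610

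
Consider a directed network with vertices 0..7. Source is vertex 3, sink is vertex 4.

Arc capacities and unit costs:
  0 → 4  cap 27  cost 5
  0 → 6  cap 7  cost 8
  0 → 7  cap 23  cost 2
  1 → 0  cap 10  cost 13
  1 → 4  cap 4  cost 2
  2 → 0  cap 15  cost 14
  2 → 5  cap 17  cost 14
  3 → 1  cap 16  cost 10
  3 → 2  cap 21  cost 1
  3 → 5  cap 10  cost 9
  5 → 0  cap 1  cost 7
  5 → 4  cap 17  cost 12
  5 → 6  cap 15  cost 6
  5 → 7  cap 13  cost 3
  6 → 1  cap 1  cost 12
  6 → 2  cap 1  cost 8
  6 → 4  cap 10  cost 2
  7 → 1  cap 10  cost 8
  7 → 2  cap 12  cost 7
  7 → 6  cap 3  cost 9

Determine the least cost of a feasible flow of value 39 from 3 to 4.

shortest-cost path #1: 3→1→4 push 4 @ unit cost 12 (adds 48)
shortest-cost path #2: 3→5→6→4 push 10 @ unit cost 17 (adds 170)
shortest-cost path #3: 3→2→0→4 push 15 @ unit cost 20 (adds 300)
shortest-cost path #4: 3→2→5→4 push 6 @ unit cost 27 (adds 162)
shortest-cost path #5: 3→1→0→4 push 4 @ unit cost 28 (adds 112)
total cost = 792

Minimum cost for 39 units: 792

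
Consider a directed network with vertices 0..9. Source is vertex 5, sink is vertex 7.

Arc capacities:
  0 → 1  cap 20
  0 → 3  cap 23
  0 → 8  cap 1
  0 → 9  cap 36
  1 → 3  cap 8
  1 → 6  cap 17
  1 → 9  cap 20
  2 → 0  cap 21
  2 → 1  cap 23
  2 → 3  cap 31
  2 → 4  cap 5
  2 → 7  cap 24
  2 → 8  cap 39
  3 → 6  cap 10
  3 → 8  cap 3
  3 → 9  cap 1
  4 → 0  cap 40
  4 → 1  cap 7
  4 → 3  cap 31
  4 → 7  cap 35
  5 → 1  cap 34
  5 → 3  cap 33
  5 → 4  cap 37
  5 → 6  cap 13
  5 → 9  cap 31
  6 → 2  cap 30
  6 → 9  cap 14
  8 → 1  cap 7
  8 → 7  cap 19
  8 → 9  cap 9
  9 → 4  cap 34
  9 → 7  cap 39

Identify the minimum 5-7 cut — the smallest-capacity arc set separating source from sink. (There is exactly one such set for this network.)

augment #1: 5→4→7 push 35
augment #2: 5→9→7 push 31
augment #3: 5→1→9→7 push 8
augment #4: 5→3→8→7 push 3
augment #5: 5→6→2→7 push 13
augment #6: 5→1→6→2→7 push 11
augment #7: 5→4→0→8→7 push 1
augment #8: 5→1→6→2→8→7 push 6
max flow = 108; residual-reachable set from 5 gives S-side
cut edges (S→T): {(0,8), (3,8), (4,7), (6,2), (9,7)} total cap 108

Min-cut arcs: {(0,8), (3,8), (4,7), (6,2), (9,7)} (total capacity 108)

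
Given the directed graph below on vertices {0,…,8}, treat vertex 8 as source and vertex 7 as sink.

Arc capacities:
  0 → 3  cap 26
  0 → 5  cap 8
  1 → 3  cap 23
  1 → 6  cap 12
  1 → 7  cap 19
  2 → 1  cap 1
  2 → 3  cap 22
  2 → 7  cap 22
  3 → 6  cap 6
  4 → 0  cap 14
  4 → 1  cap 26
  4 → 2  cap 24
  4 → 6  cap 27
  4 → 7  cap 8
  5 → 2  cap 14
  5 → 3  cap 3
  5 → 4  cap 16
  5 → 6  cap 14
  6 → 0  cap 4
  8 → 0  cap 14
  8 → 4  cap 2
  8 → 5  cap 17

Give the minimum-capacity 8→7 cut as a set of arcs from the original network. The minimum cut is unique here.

Min-cut arcs: {(0,5), (8,4), (8,5)} (total capacity 27)

augment #1: 8→4→7 push 2
augment #2: 8→5→2→7 push 14
augment #3: 8→5→4→7 push 3
augment #4: 8→0→5→4→7 push 3
augment #5: 8→0→5→4→1→7 push 5
max flow = 27; residual-reachable set from 8 gives S-side
cut edges (S→T): {(0,5), (8,4), (8,5)} total cap 27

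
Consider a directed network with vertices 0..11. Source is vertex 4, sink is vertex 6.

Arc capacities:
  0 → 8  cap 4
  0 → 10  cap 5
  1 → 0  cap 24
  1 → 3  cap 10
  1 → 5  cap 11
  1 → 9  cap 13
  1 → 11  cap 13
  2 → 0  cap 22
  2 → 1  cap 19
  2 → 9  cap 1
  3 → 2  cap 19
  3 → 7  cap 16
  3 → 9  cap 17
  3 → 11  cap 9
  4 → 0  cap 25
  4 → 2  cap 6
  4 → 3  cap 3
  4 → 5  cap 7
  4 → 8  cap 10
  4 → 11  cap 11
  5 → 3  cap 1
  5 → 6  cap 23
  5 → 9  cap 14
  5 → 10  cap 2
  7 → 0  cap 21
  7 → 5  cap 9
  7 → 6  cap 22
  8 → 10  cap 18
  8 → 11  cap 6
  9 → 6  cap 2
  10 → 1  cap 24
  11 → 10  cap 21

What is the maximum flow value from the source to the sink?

Maximum flow value: 33

augment #1: 4→5→6 bottleneck 7, total now 7
augment #2: 4→2→9→6 bottleneck 1, total now 8
augment #3: 4→3→7→6 bottleneck 3, total now 11
augment #4: 4→2→1→5→6 bottleneck 5, total now 16
augment #5: 4→0→10→1→5→6 bottleneck 5, total now 21
augment #6: 4→8→10→1→5→6 bottleneck 1, total now 22
augment #7: 4→8→10→1→9→6 bottleneck 1, total now 23
augment #8: 4→8→10→1→3→7→6 bottleneck 8, total now 31
augment #9: 4→11→10→1→3→7→6 bottleneck 2, total now 33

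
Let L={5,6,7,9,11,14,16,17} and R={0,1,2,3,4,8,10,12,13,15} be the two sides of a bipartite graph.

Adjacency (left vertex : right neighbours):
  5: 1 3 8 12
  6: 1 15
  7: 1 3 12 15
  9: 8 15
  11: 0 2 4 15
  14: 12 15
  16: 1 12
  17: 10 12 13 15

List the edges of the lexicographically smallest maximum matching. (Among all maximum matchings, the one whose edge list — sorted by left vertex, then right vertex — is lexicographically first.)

Lex-smallest maximum matching: {(5,1), (6,15), (7,3), (9,8), (11,0), (14,12), (17,10)}

|M| = 7 (so the lex-smallest maximum matching has 7 edges)
process left vertices in ascending order; for each, take the smallest-labelled available neighbour that still permits 7 edges overall, or leave it unmatched if none does
lex-smallest matching: {5-1, 6-15, 7-3, 9-8, 11-0, 14-12, 17-10}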